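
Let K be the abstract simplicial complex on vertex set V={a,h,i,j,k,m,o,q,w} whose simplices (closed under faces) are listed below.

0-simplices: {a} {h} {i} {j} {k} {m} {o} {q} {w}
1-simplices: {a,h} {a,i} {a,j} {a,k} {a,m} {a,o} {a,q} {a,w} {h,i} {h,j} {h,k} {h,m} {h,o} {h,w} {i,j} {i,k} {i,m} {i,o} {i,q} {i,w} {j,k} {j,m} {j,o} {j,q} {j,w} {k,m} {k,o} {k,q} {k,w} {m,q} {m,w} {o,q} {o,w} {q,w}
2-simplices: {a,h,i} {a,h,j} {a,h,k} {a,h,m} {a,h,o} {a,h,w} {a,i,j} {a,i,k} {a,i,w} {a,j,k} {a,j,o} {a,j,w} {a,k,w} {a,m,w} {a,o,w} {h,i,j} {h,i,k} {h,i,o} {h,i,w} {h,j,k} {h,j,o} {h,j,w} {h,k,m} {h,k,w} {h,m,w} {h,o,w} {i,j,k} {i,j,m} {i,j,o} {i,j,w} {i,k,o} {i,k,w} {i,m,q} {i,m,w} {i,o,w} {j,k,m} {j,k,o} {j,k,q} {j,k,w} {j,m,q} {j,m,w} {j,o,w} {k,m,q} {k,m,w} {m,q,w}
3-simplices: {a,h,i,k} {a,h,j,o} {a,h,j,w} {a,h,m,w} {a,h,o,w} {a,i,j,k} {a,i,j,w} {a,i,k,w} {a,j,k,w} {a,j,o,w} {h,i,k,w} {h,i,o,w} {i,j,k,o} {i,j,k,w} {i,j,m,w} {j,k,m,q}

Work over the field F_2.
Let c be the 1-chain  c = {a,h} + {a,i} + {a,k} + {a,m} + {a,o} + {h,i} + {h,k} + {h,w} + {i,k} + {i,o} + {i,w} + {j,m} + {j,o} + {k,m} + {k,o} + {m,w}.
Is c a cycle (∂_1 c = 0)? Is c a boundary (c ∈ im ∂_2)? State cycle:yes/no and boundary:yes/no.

cycle:no boundary:no

n_0=9 n_1=34 n_2=45 n_3=16  [Z2]
∂1: piv[ah,ai,aj,ak,am,ao,aq,aw] rk=8  ker:hi,hj,hk,hm,ho,hw,ij,ik,im,io,iq,iw,jk,jm,jo,jq,jw,km,ko,kq,kw,mq,mw,oq,ow,qw
∂2: piv[ahi,ahj,ahk,ahm,aho,ahw,aij,aik,aiw,ajk,ajo,ajw,akw,amw,aow,hio,hkm,ijm,iko,imq,imw,jkq,jmq,mqw] rk=24  ker:hij,hik,hiw,hjk,hjo,hjw,hkw,hmw,how,ijk,ijo,ijw,ikw,iow,jkm,jko,jkw,jmw,jow,kmq,kmw
∂3: piv[ahik,ahjo,ahjw,ahmw,ahow,aijk,aijw,aikw,ajkw,ajow,hikw,hiow,ijko,ijmw,jkmq] rk=15  ker:ijkw
∂1c = {a} + {i} + {k} + {w}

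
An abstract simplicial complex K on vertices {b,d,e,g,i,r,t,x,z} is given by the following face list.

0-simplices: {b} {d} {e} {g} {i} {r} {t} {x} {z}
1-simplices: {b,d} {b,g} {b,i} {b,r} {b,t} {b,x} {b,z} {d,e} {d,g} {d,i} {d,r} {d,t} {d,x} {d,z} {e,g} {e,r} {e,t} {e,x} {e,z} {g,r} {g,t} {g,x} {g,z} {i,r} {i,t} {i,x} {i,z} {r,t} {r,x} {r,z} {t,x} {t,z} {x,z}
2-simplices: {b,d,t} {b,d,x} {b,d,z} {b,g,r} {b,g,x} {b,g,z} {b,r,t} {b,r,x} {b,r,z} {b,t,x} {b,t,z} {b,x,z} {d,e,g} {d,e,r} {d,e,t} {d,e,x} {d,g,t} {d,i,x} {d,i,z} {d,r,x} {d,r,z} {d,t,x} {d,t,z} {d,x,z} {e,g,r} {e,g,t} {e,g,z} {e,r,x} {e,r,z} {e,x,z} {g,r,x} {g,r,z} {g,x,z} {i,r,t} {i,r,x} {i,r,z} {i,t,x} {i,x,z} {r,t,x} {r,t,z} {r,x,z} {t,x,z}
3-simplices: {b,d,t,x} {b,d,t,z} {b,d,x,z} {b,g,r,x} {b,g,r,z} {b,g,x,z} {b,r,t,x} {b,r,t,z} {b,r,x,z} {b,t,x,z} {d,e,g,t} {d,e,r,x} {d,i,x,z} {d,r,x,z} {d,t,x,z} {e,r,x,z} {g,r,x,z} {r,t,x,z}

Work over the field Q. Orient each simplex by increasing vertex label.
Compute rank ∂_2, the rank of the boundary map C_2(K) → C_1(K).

rank∂_2=24

n_0=9 n_1=33 n_2=42 n_3=18  [Q]
∂1: piv[bd,bg,bi,br,bt,bx,bz,de] rk=8  ker:dg,di,dr,dt,dx,dz,eg,er,et,ex,ez,gr,gt,gx,gz,ir,it,ix,iz,rt,rx,rz,tx,tz,xz
∂2: piv[bdt,bdx,bdz,bgr,bgx,bgz,brt,brx,brz,btx,btz,bxz,deg,der,det,dex,dgt,dix,diz,drx,egr,egz,irt,irx] rk=24  ker:drz,dtx,dtz,dxz,egt,erx,erz,exz,grx,grz,gxz,irz,itx,ixz,rtx,rtz,rxz,txz
∂3: piv[bdtx,bdtz,bdxz,bgrx,bgrz,bgxz,brtx,brtz,brxz,btxz,degt,derx,dixz,drxz,erxz] rk=15  ker:dtxz,grxz,rtxz
rk∂_2=24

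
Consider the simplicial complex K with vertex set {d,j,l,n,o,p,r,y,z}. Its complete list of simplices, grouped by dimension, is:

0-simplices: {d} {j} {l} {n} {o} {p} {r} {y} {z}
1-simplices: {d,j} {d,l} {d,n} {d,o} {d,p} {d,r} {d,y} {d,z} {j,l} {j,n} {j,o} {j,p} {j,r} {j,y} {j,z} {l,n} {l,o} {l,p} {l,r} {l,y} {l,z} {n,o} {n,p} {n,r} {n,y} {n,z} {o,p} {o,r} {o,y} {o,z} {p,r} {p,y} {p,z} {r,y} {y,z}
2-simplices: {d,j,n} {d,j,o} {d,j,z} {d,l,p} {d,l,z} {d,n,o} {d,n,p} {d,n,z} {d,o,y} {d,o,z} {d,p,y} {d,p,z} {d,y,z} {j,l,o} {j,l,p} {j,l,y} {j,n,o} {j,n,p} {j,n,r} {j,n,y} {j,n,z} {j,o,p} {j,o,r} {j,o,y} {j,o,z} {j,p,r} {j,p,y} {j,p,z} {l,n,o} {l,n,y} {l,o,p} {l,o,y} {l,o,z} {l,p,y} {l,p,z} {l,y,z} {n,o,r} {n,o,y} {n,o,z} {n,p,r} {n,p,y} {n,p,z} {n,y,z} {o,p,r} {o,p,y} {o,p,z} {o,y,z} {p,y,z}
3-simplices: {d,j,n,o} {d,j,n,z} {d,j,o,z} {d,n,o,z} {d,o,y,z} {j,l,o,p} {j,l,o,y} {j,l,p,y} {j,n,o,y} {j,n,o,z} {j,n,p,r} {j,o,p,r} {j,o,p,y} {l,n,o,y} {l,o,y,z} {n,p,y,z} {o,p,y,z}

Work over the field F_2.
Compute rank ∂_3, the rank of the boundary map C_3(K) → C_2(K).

rank∂_3=16

n_0=9 n_1=35 n_2=48 n_3=17  [Z2]
∂1: piv[dj,dl,dn,do,dp,dr,dy,dz] rk=8  ker:jl,jn,jo,jp,jr,jy,jz,ln,lo,lp,lr,ly,lz,no,np,nr,ny,nz,op,or,oy,oz,pr,py,pz,ry,yz
∂2: piv[djn,djo,djz,dlp,dlz,dno,dnp,dnz,doy,doz,dpy,dpz,dyz,jlo,jlp,jly,jnp,jnr,jny,jop,jor,joy,jpr,lno] rk=24  ker:jno,jnz,joz,jpy,jpz,lny,lop,loy,loz,lpy,lpz,lyz,nor,noy,noz,npr,npy,npz,nyz,opr,opy,opz,oyz,pyz
∂3: piv[djno,djnz,djoz,dnoz,doyz,jlop,jloy,jlpy,jnoy,jnpr,jopr,jopy,lnoy,loyz,npyz,opyz] rk=16  ker:jnoz
rk∂_3=16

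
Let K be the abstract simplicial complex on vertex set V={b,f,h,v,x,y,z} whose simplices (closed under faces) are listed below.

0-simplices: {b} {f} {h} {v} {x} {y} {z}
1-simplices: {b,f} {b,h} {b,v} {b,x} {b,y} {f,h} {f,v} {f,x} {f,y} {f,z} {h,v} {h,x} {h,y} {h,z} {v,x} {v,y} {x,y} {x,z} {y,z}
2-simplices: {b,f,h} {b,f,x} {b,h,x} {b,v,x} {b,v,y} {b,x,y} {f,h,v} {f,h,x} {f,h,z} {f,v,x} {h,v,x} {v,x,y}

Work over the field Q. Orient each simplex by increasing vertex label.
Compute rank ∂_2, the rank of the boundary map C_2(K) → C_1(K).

n_0=7 n_1=19 n_2=12  [Q]
∂1: piv[bf,bh,bv,bx,by,fz] rk=6  ker:fh,fv,fx,fy,hv,hx,hy,hz,vx,vy,xy,xz,yz
∂2: piv[bfh,bfx,bhx,bvx,bvy,bxy,fhv,fhz,fvx] rk=9  ker:fhx,hvx,vxy
rk∂_2=9

rank∂_2=9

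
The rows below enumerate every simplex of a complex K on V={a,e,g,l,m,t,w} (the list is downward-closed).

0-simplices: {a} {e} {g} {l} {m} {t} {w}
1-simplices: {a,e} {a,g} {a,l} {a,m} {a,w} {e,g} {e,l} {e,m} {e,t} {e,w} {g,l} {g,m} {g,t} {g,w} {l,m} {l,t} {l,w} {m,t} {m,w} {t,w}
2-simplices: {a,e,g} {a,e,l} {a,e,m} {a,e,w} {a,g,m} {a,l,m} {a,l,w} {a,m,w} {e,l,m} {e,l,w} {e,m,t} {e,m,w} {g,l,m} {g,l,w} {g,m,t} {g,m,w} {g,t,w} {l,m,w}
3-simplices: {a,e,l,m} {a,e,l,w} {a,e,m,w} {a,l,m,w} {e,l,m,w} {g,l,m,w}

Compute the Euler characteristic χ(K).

n_0=7 n_1=20 n_2=18 n_3=6
χ=+7−20+18−6=-1

χ(K)=-1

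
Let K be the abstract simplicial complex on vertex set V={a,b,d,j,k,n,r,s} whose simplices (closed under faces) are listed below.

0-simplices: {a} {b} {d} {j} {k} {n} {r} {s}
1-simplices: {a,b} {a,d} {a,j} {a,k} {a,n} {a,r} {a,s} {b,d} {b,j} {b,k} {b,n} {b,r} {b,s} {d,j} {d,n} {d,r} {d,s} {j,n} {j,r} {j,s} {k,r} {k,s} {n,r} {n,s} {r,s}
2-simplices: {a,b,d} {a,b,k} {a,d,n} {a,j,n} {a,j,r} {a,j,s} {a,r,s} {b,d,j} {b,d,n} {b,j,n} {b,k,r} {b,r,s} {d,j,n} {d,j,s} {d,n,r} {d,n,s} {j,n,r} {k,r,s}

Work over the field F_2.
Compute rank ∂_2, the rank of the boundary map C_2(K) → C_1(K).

n_0=8 n_1=25 n_2=18  [Z2]
∂1: piv[ab,ad,aj,ak,an,ar,as] rk=7  ker:bd,bj,bk,bn,br,bs,dj,dn,dr,ds,jn,jr,js,kr,ks,nr,ns,rs
∂2: piv[abd,abk,adn,ajn,ajr,ajs,ars,bdj,bdn,bjn,bkr,brs,djs,dnr,dns,jnr,krs] rk=17  ker:djn
rk∂_2=17

rank∂_2=17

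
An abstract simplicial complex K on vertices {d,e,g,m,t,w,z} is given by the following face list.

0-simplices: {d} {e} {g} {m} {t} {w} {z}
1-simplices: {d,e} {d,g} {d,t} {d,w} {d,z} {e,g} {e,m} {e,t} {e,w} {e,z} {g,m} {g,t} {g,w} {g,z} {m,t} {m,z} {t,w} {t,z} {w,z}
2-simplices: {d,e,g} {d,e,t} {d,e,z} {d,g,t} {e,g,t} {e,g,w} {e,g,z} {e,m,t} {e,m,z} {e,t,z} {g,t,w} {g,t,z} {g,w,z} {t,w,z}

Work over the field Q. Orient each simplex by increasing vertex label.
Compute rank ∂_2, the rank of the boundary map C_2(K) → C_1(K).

n_0=7 n_1=19 n_2=14  [Q]
∂1: piv[de,dg,dt,dw,dz,em] rk=6  ker:eg,et,ew,ez,gm,gt,gw,gz,mt,mz,tw,tz,wz
∂2: piv[deg,det,dez,dgt,egw,egz,emt,emz,etz,gtw,gwz] rk=11  ker:egt,gtz,twz
rk∂_2=11

rank∂_2=11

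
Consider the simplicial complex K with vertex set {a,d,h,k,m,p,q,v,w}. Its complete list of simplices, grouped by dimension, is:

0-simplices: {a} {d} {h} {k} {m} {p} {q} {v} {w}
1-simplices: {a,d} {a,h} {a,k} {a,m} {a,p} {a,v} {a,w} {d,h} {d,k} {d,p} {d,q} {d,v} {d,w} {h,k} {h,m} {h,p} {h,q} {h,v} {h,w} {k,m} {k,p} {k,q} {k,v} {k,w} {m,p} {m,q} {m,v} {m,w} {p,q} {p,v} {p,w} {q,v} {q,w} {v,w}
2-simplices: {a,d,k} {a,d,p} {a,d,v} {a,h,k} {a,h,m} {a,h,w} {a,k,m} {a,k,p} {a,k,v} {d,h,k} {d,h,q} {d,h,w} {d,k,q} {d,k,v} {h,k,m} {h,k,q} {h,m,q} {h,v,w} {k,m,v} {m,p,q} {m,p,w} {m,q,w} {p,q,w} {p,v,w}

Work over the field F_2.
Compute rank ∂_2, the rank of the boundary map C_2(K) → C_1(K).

rank∂_2=20

n_0=9 n_1=34 n_2=24  [Z2]
∂1: piv[ad,ah,ak,am,ap,av,aw,dq] rk=8  ker:dh,dk,dp,dv,dw,hk,hm,hp,hq,hv,hw,km,kp,kq,kv,kw,mp,mq,mv,mw,pq,pv,pw,qv,qw,vw
∂2: piv[adk,adp,adv,ahk,ahm,ahw,akm,akp,akv,dhk,dhq,dhw,dkq,hmq,hvw,kmv,mpq,mpw,mqw,pvw] rk=20  ker:dkv,hkm,hkq,pqw
rk∂_2=20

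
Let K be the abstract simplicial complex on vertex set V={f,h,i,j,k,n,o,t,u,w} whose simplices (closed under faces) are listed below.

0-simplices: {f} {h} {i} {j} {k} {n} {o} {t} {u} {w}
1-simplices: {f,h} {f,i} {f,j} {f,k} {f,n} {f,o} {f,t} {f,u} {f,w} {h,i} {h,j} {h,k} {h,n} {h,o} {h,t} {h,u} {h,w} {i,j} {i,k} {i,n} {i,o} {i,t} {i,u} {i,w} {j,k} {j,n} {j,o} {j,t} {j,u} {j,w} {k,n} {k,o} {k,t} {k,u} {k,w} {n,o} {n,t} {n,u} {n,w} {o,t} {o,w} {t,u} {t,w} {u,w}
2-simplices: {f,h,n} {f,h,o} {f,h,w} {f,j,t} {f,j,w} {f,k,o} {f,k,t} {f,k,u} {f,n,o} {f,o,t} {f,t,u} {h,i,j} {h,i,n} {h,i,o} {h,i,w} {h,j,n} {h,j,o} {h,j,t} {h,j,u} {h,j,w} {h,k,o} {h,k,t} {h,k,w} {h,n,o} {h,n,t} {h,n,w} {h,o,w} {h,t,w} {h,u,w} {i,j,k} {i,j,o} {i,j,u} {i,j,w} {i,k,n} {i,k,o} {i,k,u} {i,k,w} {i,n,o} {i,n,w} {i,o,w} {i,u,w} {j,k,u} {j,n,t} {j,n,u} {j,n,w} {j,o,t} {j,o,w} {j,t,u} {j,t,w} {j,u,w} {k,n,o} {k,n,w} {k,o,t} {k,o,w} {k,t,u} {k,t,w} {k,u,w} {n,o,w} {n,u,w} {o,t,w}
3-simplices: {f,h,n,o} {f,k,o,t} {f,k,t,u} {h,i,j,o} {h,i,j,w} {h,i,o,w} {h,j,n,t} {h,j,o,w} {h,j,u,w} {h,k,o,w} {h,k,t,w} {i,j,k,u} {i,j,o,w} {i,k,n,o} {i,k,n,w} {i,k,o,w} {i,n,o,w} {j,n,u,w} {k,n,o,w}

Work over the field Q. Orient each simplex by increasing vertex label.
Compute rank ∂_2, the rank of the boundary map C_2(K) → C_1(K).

n_0=10 n_1=44 n_2=60 n_3=19  [Q]
∂1: piv[fh,fi,fj,fk,fn,fo,ft,fu,fw] rk=9  ker:hi,hj,hk,hn,ho,ht,hu,hw,ij,ik,in,io,it,iu,iw,jk,jn,jo,jt,ju,jw,kn,ko,kt,ku,kw,no,nt,nu,nw,ot,ow,tu,tw,uw
∂2: piv[fhn,fho,fhw,fjt,fjw,fko,fkt,fku,fno,fot,ftu,hij,hin,hio,hiw,hjn,hjo,hjt,hju,hjw,hko,hkw,hnt,hnw,how,htw,huw,ijk,iju,ikn,iko,iku,jnu] rk=33  ker:hkt,hno,ijo,ijw,ikw,ino,inw,iow,iuw,jku,jnt,jnw,jot,jow,jtu,jtw,juw,kno,knw,kot,kow,ktu,ktw,kuw,now,nuw,otw
∂3: piv[fhno,fkot,fktu,hijo,hijw,hiow,hjnt,hjow,hjuw,hkow,hktw,ijku,ikno,iknw,ikow,inow,jnuw] rk=17  ker:ijow,know
rk∂_2=33

rank∂_2=33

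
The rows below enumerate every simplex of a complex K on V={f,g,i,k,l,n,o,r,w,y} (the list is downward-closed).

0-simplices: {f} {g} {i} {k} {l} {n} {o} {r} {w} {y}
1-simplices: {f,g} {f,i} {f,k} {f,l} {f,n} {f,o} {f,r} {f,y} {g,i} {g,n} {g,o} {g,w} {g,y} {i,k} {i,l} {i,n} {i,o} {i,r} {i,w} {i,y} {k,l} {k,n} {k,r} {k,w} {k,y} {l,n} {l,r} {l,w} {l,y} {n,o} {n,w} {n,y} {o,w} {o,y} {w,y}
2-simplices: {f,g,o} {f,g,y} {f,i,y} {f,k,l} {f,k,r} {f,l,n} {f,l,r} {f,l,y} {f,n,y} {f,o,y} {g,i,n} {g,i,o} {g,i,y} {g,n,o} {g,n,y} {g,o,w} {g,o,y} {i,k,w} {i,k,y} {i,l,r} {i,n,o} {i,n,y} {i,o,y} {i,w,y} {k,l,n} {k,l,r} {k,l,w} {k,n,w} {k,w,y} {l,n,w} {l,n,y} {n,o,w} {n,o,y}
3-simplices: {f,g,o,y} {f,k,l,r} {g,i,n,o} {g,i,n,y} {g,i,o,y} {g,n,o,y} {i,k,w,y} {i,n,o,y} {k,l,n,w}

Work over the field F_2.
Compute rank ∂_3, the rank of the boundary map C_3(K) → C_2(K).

rank∂_3=8

n_0=10 n_1=35 n_2=33 n_3=9  [Z2]
∂1: piv[fg,fi,fk,fl,fn,fo,fr,fy,gw] rk=9  ker:gi,gn,go,gy,ik,il,in,io,ir,iw,iy,kl,kn,kr,kw,ky,ln,lr,lw,ly,no,nw,ny,ow,oy,wy
∂2: piv[fgo,fgy,fiy,fkl,fkr,fln,flr,fly,fny,foy,gin,gio,giy,gno,gny,gow,ikw,iky,ilr,iwy,kln,klw,knw,now] rk=24  ker:goy,ino,iny,ioy,klr,kwy,lnw,lny,noy
∂3: piv[fgoy,fklr,gino,giny,gioy,gnoy,ikwy,klnw] rk=8  ker:inoy
rk∂_3=8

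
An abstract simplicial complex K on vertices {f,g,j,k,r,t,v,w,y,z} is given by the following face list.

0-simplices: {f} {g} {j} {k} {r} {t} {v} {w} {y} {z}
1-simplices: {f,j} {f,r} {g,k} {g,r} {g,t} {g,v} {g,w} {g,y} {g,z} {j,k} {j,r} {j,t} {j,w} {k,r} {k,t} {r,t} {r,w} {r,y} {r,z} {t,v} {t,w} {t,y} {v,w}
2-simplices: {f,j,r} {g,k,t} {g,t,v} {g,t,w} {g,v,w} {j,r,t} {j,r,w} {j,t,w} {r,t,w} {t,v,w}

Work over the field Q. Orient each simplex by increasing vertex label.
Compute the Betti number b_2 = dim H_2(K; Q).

n_0=10 n_1=23 n_2=10  [Q]
∂1: piv[fj,fr,gk,gr,gt,gv,gw,gy,gz] rk=9  ker:jk,jr,jt,jw,kr,kt,rt,rw,ry,rz,tv,tw,ty,vw
∂2: piv[fjr,gkt,gtv,gtw,gvw,jrt,jrw,jtw] rk=8  ker:rtw,tvw
b_2=(10−8)−0=2

b_2=2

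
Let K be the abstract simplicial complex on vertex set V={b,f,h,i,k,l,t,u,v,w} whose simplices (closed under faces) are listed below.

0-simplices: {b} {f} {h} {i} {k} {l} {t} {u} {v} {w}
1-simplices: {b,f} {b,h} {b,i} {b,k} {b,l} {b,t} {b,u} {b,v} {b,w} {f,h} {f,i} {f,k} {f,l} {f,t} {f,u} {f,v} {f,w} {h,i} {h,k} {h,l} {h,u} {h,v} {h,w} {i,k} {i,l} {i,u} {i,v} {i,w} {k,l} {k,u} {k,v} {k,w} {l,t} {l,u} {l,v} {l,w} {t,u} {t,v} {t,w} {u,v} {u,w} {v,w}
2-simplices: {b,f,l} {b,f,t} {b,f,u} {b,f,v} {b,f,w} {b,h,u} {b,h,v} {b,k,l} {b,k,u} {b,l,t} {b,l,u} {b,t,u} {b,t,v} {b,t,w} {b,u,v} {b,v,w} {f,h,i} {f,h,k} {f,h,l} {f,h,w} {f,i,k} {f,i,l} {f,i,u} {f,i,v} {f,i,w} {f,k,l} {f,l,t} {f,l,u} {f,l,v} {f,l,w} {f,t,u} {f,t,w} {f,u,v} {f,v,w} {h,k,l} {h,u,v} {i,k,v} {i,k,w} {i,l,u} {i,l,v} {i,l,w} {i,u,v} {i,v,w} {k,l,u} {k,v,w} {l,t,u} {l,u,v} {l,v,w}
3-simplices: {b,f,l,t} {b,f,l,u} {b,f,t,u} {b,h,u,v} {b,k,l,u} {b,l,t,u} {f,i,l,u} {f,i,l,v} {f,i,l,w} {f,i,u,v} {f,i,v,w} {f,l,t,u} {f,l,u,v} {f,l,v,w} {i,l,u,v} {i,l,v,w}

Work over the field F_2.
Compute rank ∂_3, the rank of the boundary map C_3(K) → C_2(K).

n_0=10 n_1=42 n_2=48 n_3=16  [Z2]
∂1: piv[bf,bh,bi,bk,bl,bt,bu,bv,bw] rk=9  ker:fh,fi,fk,fl,ft,fu,fv,fw,hi,hk,hl,hu,hv,hw,ik,il,iu,iv,iw,kl,ku,kv,kw,lt,lu,lv,lw,tu,tv,tw,uv,uw,vw
∂2: piv[bfl,bft,bfu,bfv,bfw,bhu,bhv,bkl,bku,blt,blu,btu,btv,btw,buv,bvw,fhi,fhk,fhl,fhw,fik,fil,fiu,fiv,fiw,fkl,flv,flw,ikv,ikw] rk=30  ker:flt,flu,ftu,ftw,fuv,fvw,hkl,huv,ilu,ilv,ilw,iuv,ivw,klu,kvw,ltu,luv,lvw
∂3: piv[bflt,bflu,bftu,bhuv,bklu,bltu,filu,filv,filw,fiuv,fivw,fluv,flvw] rk=13  ker:fltu,iluv,ilvw
rk∂_3=13

rank∂_3=13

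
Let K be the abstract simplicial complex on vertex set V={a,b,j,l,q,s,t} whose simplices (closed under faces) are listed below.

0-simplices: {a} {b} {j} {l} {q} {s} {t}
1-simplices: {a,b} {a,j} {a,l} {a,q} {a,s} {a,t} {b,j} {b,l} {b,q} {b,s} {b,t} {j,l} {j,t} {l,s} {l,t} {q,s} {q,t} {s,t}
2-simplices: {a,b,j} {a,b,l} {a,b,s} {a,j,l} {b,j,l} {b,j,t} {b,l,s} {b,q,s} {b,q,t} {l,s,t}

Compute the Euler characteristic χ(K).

χ(K)=-1

n_0=7 n_1=18 n_2=10
χ=+7−18+10=-1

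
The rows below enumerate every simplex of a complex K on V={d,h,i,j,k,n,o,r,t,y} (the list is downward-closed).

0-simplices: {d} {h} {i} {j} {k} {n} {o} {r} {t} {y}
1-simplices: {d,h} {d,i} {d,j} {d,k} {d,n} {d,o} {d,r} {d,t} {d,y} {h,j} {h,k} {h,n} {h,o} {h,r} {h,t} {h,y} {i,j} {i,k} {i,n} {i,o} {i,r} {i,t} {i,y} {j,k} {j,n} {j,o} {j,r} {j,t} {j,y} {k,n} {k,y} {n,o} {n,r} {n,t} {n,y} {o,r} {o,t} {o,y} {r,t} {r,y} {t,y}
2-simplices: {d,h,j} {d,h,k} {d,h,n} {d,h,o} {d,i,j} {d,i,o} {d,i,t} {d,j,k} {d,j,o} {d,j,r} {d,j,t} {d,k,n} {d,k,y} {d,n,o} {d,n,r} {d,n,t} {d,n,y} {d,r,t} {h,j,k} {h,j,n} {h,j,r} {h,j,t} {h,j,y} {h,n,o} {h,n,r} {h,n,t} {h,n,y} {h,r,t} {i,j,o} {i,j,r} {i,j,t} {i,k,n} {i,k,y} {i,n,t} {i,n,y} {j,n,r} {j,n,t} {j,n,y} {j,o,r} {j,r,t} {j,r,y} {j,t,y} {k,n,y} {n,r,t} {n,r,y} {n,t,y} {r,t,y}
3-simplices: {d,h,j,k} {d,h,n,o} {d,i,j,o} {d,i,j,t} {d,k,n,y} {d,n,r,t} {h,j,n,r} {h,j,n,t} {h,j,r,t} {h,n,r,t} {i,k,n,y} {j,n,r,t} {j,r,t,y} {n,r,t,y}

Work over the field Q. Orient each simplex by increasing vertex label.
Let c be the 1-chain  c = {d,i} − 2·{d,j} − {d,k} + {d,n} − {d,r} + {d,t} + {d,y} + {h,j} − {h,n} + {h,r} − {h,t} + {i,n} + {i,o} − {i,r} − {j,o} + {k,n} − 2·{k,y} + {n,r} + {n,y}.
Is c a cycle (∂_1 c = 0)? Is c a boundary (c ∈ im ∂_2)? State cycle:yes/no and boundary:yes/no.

cycle:yes boundary:yes

n_0=10 n_1=41 n_2=47 n_3=14  [Q]
∂1: piv[dh,di,dj,dk,dn,do,dr,dt,dy] rk=9  ker:hj,hk,hn,ho,hr,ht,hy,ij,ik,in,io,ir,it,iy,jk,jn,jo,jr,jt,jy,kn,ky,no,nr,nt,ny,or,ot,oy,rt,ry,ty
∂2: piv[dhj,dhk,dhn,dho,dij,dio,dit,djk,djo,djr,djt,dkn,dky,dno,dnr,dnt,dny,drt,hjn,hjr,hjt,hjy,hny,ijr,ikn,iky,int,jor,jry,jty] rk=30  ker:hjk,hno,hnr,hnt,hrt,ijo,ijt,iny,jnr,jnt,jny,jrt,kny,nrt,nry,nty,rty
∂3: piv[dhjk,dhno,dijo,dijt,dkny,dnrt,hjnr,hjnt,hjrt,hnrt,ikny,jrty,nrty] rk=13  ker:jnrt
∂1c = 0
c vs im∂2: reduces to 0 ⇒ boundary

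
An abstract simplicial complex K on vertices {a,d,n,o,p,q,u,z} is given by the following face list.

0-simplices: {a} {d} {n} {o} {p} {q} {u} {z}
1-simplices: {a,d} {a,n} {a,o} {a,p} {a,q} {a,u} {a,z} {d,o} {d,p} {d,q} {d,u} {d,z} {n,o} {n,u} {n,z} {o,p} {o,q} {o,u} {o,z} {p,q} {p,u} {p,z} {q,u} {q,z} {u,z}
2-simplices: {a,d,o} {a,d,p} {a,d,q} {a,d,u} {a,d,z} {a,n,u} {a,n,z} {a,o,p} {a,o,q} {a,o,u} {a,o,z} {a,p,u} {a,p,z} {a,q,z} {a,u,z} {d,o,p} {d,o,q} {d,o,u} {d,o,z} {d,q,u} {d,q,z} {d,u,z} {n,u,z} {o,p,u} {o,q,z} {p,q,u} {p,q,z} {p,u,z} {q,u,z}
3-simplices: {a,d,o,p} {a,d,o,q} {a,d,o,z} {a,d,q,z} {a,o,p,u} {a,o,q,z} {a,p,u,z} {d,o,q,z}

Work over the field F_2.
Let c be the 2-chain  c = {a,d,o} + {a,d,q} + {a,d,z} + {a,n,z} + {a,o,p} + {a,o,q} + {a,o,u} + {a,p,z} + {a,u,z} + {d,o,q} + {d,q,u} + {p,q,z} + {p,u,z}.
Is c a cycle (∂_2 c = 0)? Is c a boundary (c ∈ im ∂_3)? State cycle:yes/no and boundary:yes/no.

cycle:no boundary:no

n_0=8 n_1=25 n_2=29 n_3=8  [Z2]
∂1: piv[ad,an,ao,ap,aq,au,az] rk=7  ker:do,dp,dq,du,dz,no,nu,nz,op,oq,ou,oz,pq,pu,pz,qu,qz,uz
∂2: piv[ado,adp,adq,adu,adz,anu,anz,aop,aoq,aou,aoz,apu,apz,aqz,auz,dqu,pqu] rk=17  ker:dop,doq,dou,doz,dqz,duz,nuz,opu,oqz,pqz,puz,quz
∂3: piv[adop,adoq,adoz,adqz,aopu,aoqz,apuz] rk=7  ker:doqz
∂2c = {a,d} + {a,n} + {d,q} + {d,u} + {d,z} + {n,z} + {o,p} + {o,u} + {p,q} + {p,u} + {p,z} + {q,u} + {q,z}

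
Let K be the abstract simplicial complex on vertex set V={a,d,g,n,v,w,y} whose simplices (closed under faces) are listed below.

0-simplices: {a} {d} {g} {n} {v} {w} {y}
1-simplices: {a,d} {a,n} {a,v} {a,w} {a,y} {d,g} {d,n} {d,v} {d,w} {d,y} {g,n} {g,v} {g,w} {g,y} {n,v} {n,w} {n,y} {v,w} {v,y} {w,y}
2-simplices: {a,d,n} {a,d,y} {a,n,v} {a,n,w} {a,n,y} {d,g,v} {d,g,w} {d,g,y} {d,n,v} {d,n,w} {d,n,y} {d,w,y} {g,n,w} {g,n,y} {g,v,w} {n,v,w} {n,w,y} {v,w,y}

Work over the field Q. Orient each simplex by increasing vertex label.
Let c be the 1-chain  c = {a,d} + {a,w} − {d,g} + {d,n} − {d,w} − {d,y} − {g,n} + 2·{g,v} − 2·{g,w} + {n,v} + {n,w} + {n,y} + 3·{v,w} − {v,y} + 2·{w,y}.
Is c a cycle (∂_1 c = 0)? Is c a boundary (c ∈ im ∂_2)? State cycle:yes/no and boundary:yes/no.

cycle:no boundary:no

n_0=7 n_1=20 n_2=18  [Q]
∂1: piv[ad,an,av,aw,ay,dg] rk=6  ker:dn,dv,dw,dy,gn,gv,gw,gy,nv,nw,ny,vw,vy,wy
∂2: piv[adn,ady,anv,anw,any,dgv,dgw,dgy,dnv,dnw,dwy,gnw,gvw,vwy] rk=14  ker:dny,gny,nvw,nwy
∂1c = −2·{a} + 3·{d} − 3·{n} + {v} + {y}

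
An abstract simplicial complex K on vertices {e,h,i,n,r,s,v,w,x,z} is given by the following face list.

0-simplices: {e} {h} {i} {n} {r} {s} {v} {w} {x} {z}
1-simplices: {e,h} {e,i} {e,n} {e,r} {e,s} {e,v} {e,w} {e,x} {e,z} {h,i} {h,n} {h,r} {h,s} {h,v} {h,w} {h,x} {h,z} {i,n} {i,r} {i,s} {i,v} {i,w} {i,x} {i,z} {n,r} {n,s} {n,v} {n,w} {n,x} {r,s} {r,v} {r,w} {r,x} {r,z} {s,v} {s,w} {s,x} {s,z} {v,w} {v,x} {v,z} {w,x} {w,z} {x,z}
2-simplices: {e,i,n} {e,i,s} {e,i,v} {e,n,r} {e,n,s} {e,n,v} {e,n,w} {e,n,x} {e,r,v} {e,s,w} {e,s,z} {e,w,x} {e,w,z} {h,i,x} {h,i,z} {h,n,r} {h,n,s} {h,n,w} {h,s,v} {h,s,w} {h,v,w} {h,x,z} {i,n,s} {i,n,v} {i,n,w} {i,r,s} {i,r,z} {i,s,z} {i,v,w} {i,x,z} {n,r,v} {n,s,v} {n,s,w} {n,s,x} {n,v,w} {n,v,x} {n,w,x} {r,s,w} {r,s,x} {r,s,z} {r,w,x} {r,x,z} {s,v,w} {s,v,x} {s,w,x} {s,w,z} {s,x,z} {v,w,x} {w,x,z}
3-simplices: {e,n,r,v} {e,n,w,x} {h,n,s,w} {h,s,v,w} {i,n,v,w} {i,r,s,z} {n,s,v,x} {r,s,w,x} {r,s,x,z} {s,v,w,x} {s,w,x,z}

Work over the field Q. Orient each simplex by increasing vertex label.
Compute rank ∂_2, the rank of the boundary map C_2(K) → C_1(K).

rank∂_2=31

n_0=10 n_1=44 n_2=49 n_3=11  [Q]
∂1: piv[eh,ei,en,er,es,ev,ew,ex,ez] rk=9  ker:hi,hn,hr,hs,hv,hw,hx,hz,in,ir,is,iv,iw,ix,iz,nr,ns,nv,nw,nx,rs,rv,rw,rx,rz,sv,sw,sx,sz,vw,vx,vz,wx,wz,xz
∂2: piv[ein,eis,eiv,enr,ens,env,enw,enx,erv,esw,esz,ewx,ewz,hix,hiz,hnr,hns,hnw,hsv,hvw,hxz,inw,irs,irz,isz,ivw,nsx,nvx,rsw,rsx,rxz] rk=31  ker:hsw,ins,inv,ixz,nrv,nsv,nsw,nvw,nwx,rsz,rwx,svw,svx,swx,swz,sxz,vwx,wxz
∂3: piv[enrv,enwx,hnsw,hsvw,invw,irsz,nsvx,rswx,rsxz,svwx,swxz] rk=11
rk∂_2=31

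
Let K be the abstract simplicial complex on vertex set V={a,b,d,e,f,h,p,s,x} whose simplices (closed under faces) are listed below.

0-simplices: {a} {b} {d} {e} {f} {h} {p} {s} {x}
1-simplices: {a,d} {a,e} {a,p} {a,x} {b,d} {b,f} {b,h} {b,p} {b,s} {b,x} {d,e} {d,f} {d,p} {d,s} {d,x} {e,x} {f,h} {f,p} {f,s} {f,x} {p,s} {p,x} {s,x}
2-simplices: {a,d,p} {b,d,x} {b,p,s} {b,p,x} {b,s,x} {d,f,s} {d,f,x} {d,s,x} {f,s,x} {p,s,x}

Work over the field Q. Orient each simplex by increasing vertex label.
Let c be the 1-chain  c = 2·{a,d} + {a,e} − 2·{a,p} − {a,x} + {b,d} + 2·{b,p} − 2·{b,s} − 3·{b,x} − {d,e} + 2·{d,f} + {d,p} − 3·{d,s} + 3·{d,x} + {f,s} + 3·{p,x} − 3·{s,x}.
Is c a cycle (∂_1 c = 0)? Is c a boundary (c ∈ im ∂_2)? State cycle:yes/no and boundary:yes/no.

n_0=9 n_1=23 n_2=10  [Q]
∂1: piv[ad,ae,ap,ax,bd,bf,bh,bs] rk=8  ker:bp,bx,de,df,dp,ds,dx,ex,fh,fp,fs,fx,ps,px,sx
∂2: piv[adp,bdx,bps,bpx,bsx,dfs,dfx,dsx] rk=8  ker:fsx,psx
∂1c = 2·{b} + {d} + {f} − 2·{p} − {s} − {x}

cycle:no boundary:no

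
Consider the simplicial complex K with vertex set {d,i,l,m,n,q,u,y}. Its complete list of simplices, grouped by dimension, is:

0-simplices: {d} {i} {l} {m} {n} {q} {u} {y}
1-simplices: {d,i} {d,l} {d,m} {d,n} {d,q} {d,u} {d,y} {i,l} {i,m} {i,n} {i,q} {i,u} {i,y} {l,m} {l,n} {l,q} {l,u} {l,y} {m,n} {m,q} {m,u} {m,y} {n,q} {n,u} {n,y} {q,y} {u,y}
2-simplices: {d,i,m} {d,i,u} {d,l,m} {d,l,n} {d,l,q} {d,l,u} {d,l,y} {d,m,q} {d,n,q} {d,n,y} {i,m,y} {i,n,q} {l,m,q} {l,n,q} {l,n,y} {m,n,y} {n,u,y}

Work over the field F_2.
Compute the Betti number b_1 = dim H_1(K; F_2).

n_0=8 n_1=27 n_2=17  [Z2]
∂1: piv[di,dl,dm,dn,dq,du,dy] rk=7  ker:il,im,in,iq,iu,iy,lm,ln,lq,lu,ly,mn,mq,mu,my,nq,nu,ny,qy,uy
∂2: piv[dim,diu,dlm,dln,dlq,dlu,dly,dmq,dnq,dny,imy,inq,mny,nuy] rk=14  ker:lmq,lnq,lny
b_1=(27−7)−14=6

b_1=6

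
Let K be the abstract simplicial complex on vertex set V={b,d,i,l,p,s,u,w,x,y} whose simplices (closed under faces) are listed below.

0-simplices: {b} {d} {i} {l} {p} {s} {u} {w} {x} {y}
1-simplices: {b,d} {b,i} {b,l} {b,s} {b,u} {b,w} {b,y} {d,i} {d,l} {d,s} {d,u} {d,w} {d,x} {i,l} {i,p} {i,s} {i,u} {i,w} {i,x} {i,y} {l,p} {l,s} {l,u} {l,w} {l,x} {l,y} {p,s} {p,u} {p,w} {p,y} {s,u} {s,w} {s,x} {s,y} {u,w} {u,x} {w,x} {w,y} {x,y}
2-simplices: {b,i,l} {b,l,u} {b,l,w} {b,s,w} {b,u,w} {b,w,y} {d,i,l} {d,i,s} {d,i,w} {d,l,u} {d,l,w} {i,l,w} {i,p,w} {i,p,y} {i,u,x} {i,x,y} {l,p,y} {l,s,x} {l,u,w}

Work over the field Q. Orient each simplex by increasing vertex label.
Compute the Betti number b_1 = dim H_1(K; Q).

b_1=13

n_0=10 n_1=39 n_2=19  [Q]
∂1: piv[bd,bi,bl,bs,bu,bw,by,dx,ip] rk=9  ker:di,dl,ds,du,dw,il,is,iu,iw,ix,iy,lp,ls,lu,lw,lx,ly,ps,pu,pw,py,su,sw,sx,sy,uw,ux,wx,wy,xy
∂2: piv[bil,blu,blw,bsw,buw,bwy,dil,dis,diw,dlu,dlw,ipw,ipy,iux,ixy,lpy,lsx] rk=17  ker:ilw,luw
b_1=(39−9)−17=13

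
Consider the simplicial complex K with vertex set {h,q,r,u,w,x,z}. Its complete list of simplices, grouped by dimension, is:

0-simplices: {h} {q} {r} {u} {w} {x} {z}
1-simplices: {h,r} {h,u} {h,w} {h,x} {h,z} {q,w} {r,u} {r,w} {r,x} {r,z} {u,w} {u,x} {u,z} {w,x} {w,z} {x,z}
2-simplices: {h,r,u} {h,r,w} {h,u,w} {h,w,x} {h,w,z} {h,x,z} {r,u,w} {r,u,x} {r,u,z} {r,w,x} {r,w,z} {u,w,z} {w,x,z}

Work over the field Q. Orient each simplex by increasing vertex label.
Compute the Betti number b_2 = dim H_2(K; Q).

b_2=3

n_0=7 n_1=16 n_2=13  [Q]
∂1: piv[hr,hu,hw,hx,hz,qw] rk=6  ker:ru,rw,rx,rz,uw,ux,uz,wx,wz,xz
∂2: piv[hru,hrw,huw,hwx,hwz,hxz,rux,ruz,rwx,rwz] rk=10  ker:ruw,uwz,wxz
b_2=(13−10)−0=3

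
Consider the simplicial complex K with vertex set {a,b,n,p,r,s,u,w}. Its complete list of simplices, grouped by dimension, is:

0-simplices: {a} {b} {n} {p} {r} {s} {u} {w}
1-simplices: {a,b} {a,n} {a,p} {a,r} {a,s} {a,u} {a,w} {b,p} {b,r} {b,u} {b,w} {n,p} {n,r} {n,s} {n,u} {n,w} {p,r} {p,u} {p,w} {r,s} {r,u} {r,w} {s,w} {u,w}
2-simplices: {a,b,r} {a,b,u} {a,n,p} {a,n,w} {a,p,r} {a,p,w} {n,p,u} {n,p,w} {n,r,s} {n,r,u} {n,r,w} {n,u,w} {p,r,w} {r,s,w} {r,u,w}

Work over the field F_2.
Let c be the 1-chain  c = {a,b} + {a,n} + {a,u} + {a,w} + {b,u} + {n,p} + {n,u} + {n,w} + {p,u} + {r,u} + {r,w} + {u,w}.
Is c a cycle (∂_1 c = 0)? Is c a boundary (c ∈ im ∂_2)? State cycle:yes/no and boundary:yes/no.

cycle:yes boundary:yes

n_0=8 n_1=24 n_2=15  [Z2]
∂1: piv[ab,an,ap,ar,as,au,aw] rk=7  ker:bp,br,bu,bw,np,nr,ns,nu,nw,pr,pu,pw,rs,ru,rw,sw,uw
∂2: piv[abr,abu,anp,anw,apr,apw,npu,nrs,nru,nrw,nuw,prw,rsw] rk=13  ker:npw,ruw
∂1c = 0
c vs im∂2: reduces to 0 ⇒ boundary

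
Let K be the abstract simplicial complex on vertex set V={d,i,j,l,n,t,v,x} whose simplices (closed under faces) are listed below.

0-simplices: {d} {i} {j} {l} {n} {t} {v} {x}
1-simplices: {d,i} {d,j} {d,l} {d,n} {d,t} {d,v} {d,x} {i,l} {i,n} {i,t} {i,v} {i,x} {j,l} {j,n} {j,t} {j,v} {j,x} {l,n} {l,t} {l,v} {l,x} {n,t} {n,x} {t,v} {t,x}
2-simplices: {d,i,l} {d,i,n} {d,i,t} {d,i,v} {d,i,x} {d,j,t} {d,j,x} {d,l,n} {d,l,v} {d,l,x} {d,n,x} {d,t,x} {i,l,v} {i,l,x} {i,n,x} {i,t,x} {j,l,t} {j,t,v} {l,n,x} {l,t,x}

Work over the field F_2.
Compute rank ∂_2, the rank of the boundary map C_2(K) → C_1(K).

n_0=8 n_1=25 n_2=20  [Z2]
∂1: piv[di,dj,dl,dn,dt,dv,dx] rk=7  ker:il,in,it,iv,ix,jl,jn,jt,jv,jx,ln,lt,lv,lx,nt,nx,tv,tx
∂2: piv[dil,din,dit,div,dix,djt,djx,dln,dlv,dlx,dnx,dtx,jlt,jtv,ltx] rk=15  ker:ilv,ilx,inx,itx,lnx
rk∂_2=15

rank∂_2=15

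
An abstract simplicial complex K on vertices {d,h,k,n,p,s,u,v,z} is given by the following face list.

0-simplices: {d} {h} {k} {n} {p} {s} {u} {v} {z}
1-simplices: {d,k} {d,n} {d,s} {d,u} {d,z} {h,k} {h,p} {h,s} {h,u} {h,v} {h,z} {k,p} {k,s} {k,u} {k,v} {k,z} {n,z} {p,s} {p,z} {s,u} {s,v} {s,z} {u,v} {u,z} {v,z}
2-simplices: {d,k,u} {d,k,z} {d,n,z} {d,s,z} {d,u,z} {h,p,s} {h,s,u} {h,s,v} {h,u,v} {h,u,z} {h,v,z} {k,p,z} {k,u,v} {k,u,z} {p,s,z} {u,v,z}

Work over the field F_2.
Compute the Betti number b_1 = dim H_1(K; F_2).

b_1=3

n_0=9 n_1=25 n_2=16  [Z2]
∂1: piv[dk,dn,ds,du,dz,hk,hp,hv] rk=8  ker:hs,hu,hz,kp,ks,ku,kv,kz,nz,ps,pz,su,sv,sz,uv,uz,vz
∂2: piv[dku,dkz,dnz,dsz,duz,hps,hsu,hsv,huv,huz,hvz,kpz,kuv,psz] rk=14  ker:kuz,uvz
b_1=(25−8)−14=3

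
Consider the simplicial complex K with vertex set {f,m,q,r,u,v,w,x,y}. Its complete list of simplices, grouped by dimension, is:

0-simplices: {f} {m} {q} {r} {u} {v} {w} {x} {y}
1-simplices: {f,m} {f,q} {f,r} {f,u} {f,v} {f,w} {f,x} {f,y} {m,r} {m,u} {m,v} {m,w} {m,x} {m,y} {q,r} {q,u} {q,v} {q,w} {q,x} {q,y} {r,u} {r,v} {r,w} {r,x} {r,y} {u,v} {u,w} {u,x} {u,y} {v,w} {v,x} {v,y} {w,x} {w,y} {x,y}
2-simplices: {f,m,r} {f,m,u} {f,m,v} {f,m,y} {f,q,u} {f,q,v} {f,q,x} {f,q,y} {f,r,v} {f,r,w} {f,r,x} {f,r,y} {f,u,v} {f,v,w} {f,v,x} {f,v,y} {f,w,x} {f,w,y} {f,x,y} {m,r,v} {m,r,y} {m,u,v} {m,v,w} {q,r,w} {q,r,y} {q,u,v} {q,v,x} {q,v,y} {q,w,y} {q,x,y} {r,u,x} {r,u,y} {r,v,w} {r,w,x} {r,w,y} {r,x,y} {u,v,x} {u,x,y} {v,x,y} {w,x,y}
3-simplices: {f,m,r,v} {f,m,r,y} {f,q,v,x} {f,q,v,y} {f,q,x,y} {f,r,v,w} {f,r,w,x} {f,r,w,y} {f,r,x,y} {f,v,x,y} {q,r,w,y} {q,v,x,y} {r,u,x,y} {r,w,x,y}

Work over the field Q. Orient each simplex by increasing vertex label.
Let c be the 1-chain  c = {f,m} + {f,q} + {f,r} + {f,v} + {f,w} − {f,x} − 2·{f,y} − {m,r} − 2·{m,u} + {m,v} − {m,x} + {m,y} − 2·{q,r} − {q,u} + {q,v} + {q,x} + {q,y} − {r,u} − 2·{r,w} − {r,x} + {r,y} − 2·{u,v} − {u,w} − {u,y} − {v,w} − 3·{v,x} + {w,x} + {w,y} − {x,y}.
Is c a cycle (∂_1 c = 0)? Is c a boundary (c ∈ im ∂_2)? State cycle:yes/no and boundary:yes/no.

n_0=9 n_1=35 n_2=40 n_3=14  [Q]
∂1: piv[fm,fq,fr,fu,fv,fw,fx,fy] rk=8  ker:mr,mu,mv,mw,mx,my,qr,qu,qv,qw,qx,qy,ru,rv,rw,rx,ry,uv,uw,ux,uy,vw,vx,vy,wx,wy,xy
∂2: piv[fmr,fmu,fmv,fmy,fqu,fqv,fqx,fqy,frv,frw,frx,fry,fuv,fvw,fvx,fvy,fwx,fwy,fxy,mvw,qrw,qry,rux,ruy,uvx] rk=25  ker:mrv,mry,muv,quv,qvx,qvy,qwy,qxy,rvw,rwx,rwy,rxy,uxy,vxy,wxy
∂3: piv[fmrv,fmry,fqvx,fqvy,fqxy,frvw,frwx,frwy,frxy,fvxy,qrwy,ruxy,rwxy] rk=13  ker:qvxy
∂1c = −2·{f} + 3·{m} + {q} + {r} + 5·{v} − 5·{w} − 3·{x}

cycle:no boundary:no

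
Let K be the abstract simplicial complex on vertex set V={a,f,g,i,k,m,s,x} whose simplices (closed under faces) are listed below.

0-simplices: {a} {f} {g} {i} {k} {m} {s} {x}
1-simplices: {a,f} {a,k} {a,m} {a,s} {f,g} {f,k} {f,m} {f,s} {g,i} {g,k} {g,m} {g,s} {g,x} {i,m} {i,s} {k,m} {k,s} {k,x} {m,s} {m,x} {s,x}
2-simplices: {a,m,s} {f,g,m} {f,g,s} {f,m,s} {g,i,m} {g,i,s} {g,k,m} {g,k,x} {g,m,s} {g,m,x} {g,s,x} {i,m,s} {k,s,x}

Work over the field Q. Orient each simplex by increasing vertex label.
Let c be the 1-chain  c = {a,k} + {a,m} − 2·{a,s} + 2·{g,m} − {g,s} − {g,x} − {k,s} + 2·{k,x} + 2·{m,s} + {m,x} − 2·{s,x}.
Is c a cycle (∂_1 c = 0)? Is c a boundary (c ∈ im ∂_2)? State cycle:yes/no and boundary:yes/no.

n_0=8 n_1=21 n_2=13  [Q]
∂1: piv[af,ak,am,as,fg,gi,gx] rk=7  ker:fk,fm,fs,gk,gm,gs,im,is,km,ks,kx,ms,mx,sx
∂2: piv[ams,fgm,fgs,fms,gim,gis,gkm,gkx,gmx,gsx,ksx] rk=11  ker:gms,ims
∂1c = 0
c vs im∂2: residual ≠ 0 ⇒ not boundary

cycle:yes boundary:no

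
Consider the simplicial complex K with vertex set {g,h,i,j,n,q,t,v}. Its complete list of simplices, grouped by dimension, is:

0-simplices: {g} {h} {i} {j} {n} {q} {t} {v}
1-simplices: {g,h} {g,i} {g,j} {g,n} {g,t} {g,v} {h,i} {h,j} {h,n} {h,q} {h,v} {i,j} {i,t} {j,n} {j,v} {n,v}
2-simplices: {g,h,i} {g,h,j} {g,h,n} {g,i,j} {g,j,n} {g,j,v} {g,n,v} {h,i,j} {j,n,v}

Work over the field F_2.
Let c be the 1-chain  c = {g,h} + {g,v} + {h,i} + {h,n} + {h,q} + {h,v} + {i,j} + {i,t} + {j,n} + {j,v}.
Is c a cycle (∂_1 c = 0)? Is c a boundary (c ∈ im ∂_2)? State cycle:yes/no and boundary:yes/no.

n_0=8 n_1=16 n_2=9  [Z2]
∂1: piv[gh,gi,gj,gn,gt,gv,hq] rk=7  ker:hi,hj,hn,hv,ij,it,jn,jv,nv
∂2: piv[ghi,ghj,ghn,gij,gjn,gjv,gnv] rk=7  ker:hij,jnv
∂1c = {h} + {i} + {j} + {q} + {t} + {v}

cycle:no boundary:no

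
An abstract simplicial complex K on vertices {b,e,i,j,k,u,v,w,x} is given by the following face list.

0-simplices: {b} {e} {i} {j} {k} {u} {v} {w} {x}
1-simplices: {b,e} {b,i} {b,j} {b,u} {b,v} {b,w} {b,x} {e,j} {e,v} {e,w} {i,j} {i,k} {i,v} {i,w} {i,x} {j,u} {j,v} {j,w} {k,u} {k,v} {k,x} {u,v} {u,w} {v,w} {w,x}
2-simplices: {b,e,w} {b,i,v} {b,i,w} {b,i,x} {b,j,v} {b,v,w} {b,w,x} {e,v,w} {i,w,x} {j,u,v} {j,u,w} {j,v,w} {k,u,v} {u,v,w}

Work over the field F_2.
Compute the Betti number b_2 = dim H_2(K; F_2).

n_0=9 n_1=25 n_2=14  [Z2]
∂1: piv[be,bi,bj,bu,bv,bw,bx,ik] rk=8  ker:ej,ev,ew,ij,iv,iw,ix,ju,jv,jw,ku,kv,kx,uv,uw,vw,wx
∂2: piv[bew,biv,biw,bix,bjv,bvw,bwx,evw,juv,juw,jvw,kuv] rk=12  ker:iwx,uvw
b_2=(14−12)−0=2

b_2=2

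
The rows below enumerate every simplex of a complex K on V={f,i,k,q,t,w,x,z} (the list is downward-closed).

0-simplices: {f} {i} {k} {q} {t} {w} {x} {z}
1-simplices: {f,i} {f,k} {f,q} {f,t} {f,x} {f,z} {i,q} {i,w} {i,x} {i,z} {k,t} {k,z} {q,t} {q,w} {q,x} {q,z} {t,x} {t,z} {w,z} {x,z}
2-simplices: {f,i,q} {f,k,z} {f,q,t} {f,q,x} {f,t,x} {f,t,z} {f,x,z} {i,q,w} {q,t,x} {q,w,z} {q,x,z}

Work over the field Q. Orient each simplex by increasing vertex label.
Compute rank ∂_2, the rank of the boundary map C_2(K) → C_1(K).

rank∂_2=10

n_0=8 n_1=20 n_2=11  [Q]
∂1: piv[fi,fk,fq,ft,fx,fz,iw] rk=7  ker:iq,ix,iz,kt,kz,qt,qw,qx,qz,tx,tz,wz,xz
∂2: piv[fiq,fkz,fqt,fqx,ftx,ftz,fxz,iqw,qwz,qxz] rk=10  ker:qtx
rk∂_2=10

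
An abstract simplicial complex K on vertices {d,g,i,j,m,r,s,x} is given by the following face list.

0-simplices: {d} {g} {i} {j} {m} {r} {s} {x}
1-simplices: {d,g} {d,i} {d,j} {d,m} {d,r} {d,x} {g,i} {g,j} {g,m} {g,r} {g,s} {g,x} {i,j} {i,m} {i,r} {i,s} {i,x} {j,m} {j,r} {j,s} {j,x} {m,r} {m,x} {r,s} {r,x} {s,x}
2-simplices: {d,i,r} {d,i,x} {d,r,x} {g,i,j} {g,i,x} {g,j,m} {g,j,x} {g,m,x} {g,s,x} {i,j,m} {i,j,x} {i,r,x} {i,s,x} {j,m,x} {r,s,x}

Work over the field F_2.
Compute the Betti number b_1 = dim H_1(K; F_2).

n_0=8 n_1=26 n_2=15  [Z2]
∂1: piv[dg,di,dj,dm,dr,dx,gs] rk=7  ker:gi,gj,gm,gr,gx,ij,im,ir,is,ix,jm,jr,js,jx,mr,mx,rs,rx,sx
∂2: piv[dir,dix,drx,gij,gix,gjm,gjx,gmx,gsx,ijm,isx,rsx] rk=12  ker:ijx,irx,jmx
b_1=(26−7)−12=7

b_1=7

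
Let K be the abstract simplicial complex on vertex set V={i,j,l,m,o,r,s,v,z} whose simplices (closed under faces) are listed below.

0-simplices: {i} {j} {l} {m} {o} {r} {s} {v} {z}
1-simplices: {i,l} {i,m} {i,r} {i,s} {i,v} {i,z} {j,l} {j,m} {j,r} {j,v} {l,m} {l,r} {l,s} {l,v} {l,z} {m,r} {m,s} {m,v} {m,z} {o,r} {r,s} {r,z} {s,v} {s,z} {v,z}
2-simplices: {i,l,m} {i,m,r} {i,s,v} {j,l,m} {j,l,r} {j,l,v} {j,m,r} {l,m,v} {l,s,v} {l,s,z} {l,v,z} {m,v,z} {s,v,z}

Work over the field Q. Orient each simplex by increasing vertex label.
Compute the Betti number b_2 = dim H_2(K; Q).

b_2=1

n_0=9 n_1=25 n_2=13  [Q]
∂1: piv[il,im,ir,is,iv,iz,jl,or] rk=8  ker:jm,jr,jv,lm,lr,ls,lv,lz,mr,ms,mv,mz,rs,rz,sv,sz,vz
∂2: piv[ilm,imr,isv,jlm,jlr,jlv,jmr,lmv,lsv,lsz,lvz,mvz] rk=12  ker:svz
b_2=(13−12)−0=1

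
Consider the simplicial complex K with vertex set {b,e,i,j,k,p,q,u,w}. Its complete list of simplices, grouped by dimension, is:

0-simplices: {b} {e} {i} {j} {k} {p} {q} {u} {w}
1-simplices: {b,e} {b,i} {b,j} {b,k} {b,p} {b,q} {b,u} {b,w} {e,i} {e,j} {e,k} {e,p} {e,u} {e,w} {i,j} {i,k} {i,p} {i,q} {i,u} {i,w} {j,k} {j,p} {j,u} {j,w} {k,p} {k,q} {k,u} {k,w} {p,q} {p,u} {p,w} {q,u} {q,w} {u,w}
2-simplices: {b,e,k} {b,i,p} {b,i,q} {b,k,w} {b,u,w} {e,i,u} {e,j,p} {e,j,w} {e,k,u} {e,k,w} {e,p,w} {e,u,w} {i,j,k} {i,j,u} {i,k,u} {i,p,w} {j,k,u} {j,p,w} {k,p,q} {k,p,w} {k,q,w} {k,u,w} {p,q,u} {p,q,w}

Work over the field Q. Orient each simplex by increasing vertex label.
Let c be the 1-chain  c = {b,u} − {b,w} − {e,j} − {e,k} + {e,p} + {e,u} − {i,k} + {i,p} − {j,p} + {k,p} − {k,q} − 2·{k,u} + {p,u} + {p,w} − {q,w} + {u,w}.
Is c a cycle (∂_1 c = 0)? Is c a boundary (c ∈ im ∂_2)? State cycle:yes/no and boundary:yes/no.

cycle:yes boundary:no

n_0=9 n_1=34 n_2=24  [Q]
∂1: piv[be,bi,bj,bk,bp,bq,bu,bw] rk=8  ker:ei,ej,ek,ep,eu,ew,ij,ik,ip,iq,iu,iw,jk,jp,ju,jw,kp,kq,ku,kw,pq,pu,pw,qu,qw,uw
∂2: piv[bek,bip,biq,bkw,buw,eiu,ejp,ejw,eku,ekw,epw,euw,ijk,iju,iku,ipw,kpq,kpw,kqw,pqu] rk=20  ker:jku,jpw,kuw,pqw
∂1c = 0
c vs im∂2: residual ≠ 0 ⇒ not boundary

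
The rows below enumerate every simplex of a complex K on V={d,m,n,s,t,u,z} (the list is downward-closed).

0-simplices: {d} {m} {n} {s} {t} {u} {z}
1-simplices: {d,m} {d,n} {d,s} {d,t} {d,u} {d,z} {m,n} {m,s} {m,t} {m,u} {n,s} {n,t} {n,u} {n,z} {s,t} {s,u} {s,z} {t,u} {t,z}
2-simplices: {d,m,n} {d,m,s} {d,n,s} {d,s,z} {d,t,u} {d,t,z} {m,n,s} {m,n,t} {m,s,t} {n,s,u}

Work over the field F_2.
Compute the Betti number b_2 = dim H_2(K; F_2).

b_2=1

n_0=7 n_1=19 n_2=10  [Z2]
∂1: piv[dm,dn,ds,dt,du,dz] rk=6  ker:mn,ms,mt,mu,ns,nt,nu,nz,st,su,sz,tu,tz
∂2: piv[dmn,dms,dns,dsz,dtu,dtz,mnt,mst,nsu] rk=9  ker:mns
b_2=(10−9)−0=1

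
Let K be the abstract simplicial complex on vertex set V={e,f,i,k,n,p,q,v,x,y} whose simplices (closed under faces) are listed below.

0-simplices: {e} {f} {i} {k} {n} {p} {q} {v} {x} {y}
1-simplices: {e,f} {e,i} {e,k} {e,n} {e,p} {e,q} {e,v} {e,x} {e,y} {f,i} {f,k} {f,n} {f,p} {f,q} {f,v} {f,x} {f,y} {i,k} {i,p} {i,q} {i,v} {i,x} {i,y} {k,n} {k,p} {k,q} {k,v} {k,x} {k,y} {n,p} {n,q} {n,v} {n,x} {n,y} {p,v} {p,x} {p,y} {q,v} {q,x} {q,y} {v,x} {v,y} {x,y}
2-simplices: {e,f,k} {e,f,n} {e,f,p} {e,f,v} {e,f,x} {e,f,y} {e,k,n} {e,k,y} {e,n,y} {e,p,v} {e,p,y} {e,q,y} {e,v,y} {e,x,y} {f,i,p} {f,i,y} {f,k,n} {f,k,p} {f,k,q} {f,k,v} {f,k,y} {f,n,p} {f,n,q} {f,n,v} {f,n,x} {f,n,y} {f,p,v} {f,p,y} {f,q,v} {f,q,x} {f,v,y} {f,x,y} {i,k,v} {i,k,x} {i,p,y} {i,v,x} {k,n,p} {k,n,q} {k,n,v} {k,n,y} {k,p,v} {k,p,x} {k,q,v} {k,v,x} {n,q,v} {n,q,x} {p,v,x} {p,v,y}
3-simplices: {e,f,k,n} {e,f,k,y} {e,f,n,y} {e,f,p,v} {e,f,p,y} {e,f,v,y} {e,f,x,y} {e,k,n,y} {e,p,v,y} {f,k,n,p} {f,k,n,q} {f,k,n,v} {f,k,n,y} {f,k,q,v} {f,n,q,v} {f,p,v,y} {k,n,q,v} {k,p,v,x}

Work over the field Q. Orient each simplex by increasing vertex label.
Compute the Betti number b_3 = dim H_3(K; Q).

n_0=10 n_1=43 n_2=48 n_3=18  [Q]
∂1: piv[ef,ei,ek,en,ep,eq,ev,ex,ey] rk=9  ker:fi,fk,fn,fp,fq,fv,fx,fy,ik,ip,iq,iv,ix,iy,kn,kp,kq,kv,kx,ky,np,nq,nv,nx,ny,pv,px,py,qv,qx,qy,vx,vy,xy
∂2: piv[efk,efn,efp,efv,efx,efy,ekn,eky,eny,epv,epy,eqy,evy,exy,fip,fiy,fkp,fkq,fkv,fnp,fnq,fnv,fnx,fqv,fqx,ikv,ikx,ivx,kpx] rk=29  ker:fkn,fky,fny,fpv,fpy,fvy,fxy,ipy,knp,knq,knv,kny,kpv,kqv,kvx,nqv,nqx,pvx,pvy
∂3: piv[efkn,efky,efny,efpv,efpy,efvy,efxy,ekny,epvy,fknp,fknq,fknv,fkqv,fnqv,kpvx] rk=15  ker:fkny,fpvy,knqv
b_3=(18−15)−0=3

b_3=3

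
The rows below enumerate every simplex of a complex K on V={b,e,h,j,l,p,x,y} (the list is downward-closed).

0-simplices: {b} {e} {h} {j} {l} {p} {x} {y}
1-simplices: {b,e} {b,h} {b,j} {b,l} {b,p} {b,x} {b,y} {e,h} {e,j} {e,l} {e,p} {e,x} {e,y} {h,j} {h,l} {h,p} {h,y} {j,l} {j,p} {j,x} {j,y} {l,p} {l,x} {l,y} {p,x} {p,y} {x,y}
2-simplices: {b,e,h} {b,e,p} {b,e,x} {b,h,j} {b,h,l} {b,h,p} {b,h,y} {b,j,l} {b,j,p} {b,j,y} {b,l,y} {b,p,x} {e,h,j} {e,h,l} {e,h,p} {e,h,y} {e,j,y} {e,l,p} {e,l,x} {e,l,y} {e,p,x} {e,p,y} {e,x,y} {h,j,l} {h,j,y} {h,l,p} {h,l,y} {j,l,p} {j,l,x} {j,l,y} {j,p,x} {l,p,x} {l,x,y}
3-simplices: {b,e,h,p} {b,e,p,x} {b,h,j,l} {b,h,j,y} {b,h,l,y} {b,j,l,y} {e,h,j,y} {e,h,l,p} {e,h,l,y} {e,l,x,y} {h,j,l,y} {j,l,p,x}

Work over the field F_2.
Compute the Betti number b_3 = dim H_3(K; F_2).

n_0=8 n_1=27 n_2=33 n_3=12  [Z2]
∂1: piv[be,bh,bj,bl,bp,bx,by] rk=7  ker:eh,ej,el,ep,ex,ey,hj,hl,hp,hy,jl,jp,jx,jy,lp,lx,ly,px,py,xy
∂2: piv[beh,bep,bex,bhj,bhl,bhp,bhy,bjl,bjp,bjy,bly,bpx,ehj,ehl,ehy,elp,elx,epy,exy,jlx] rk=20  ker:ehp,ejy,ely,epx,hjl,hjy,hlp,hly,jlp,jly,jpx,lpx,lxy
∂3: piv[behp,bepx,bhjl,bhjy,bhly,bjly,ehjy,ehlp,ehly,elxy,jlpx] rk=11  ker:hjly
b_3=(12−11)−0=1

b_3=1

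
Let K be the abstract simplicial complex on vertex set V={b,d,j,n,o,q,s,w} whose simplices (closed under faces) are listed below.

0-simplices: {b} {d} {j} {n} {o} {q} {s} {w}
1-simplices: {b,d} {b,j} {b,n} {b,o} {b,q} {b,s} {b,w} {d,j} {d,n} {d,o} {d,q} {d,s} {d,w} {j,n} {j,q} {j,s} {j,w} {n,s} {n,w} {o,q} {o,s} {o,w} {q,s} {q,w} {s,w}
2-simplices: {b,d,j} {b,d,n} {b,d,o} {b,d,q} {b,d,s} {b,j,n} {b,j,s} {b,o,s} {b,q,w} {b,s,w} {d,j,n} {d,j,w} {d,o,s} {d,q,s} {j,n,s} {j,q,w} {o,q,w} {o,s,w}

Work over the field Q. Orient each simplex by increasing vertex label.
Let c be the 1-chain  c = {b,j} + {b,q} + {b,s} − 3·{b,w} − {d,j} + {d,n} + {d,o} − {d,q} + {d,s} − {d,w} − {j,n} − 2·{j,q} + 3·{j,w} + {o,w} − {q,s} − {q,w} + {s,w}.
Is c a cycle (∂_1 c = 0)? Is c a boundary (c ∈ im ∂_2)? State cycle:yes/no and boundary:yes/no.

cycle:yes boundary:yes

n_0=8 n_1=25 n_2=18  [Q]
∂1: piv[bd,bj,bn,bo,bq,bs,bw] rk=7  ker:dj,dn,do,dq,ds,dw,jn,jq,js,jw,ns,nw,oq,os,ow,qs,qw,sw
∂2: piv[bdj,bdn,bdo,bdq,bds,bjn,bjs,bos,bqw,bsw,djw,dqs,jns,jqw,oqw,osw] rk=16  ker:djn,dos
∂1c = 0
c vs im∂2: reduces to 0 ⇒ boundary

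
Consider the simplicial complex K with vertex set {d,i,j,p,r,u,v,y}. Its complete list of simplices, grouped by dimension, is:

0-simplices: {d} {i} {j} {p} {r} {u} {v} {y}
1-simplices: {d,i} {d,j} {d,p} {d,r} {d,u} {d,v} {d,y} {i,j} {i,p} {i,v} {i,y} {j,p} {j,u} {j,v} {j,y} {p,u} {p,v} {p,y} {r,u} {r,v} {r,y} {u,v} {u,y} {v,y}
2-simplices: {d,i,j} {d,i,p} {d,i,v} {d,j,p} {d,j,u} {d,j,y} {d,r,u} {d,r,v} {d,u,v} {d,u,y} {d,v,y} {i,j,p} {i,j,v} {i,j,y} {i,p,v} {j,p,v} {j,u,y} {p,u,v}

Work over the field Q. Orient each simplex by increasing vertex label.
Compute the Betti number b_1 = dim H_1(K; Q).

n_0=8 n_1=24 n_2=18  [Q]
∂1: piv[di,dj,dp,dr,du,dv,dy] rk=7  ker:ij,ip,iv,iy,jp,ju,jv,jy,pu,pv,py,ru,rv,ry,uv,uy,vy
∂2: piv[dij,dip,div,djp,dju,djy,dru,drv,duv,duy,dvy,ijv,ijy,ipv,puv] rk=15  ker:ijp,jpv,juy
b_1=(24−7)−15=2

b_1=2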